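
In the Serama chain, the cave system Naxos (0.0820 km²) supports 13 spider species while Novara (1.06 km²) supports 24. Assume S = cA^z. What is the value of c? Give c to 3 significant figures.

z = ln(S₂/S₁) / ln(A₂/A₁) = ln(24/13) / ln(1.06/0.082) = 0.6131 / 2.5593 = 0.2396
c = S₁ / A₁^z = 13 / 0.082^0.2396 = 13 / 0.5493 = 23.67

23.7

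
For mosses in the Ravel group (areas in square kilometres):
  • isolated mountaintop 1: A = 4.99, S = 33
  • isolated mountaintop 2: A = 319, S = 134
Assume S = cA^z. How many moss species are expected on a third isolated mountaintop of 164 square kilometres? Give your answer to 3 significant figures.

107

z = ln(134/33) / ln(319/4.99) = 1.4013 / 4.1578 = 0.3370
c = 33 / 4.99^0.3370 = 33 / 1.719 = 19.2
S₃ = 19.2 × 164^0.3370 = 19.2 × 5.578 ≈ 107.1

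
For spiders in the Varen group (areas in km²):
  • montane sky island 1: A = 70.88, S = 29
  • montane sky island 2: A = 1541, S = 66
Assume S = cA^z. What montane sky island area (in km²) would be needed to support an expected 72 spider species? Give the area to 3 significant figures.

2130 km²

z = ln(66/29) / ln(1541/70.88) = 0.8224 / 3.0792 = 0.2671
c = 29 / 70.88^0.2671 = 29 / 3.12 = 9.294
A = (72/9.294)^(1/0.2671) ⇒ ln A = ln(7.747)/0.2671 = 7.6660
A = e^7.6660 ≈ 2135 km²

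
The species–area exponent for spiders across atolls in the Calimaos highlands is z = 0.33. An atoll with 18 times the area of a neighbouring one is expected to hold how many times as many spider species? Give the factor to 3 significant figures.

2.60

S₂/S₁ = (A₂/A₁)^z = 18^0.33
ln(S₂/S₁) = 0.33 × ln 18 = 0.33 × 2.8904 = 0.9538
S₂/S₁ = e^0.9538 ≈ 2.596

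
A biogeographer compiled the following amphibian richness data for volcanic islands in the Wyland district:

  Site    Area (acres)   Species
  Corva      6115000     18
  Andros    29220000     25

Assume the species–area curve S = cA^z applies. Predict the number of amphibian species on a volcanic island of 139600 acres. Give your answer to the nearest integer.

z = ln(25/18) / ln(29220000/6115000) = 0.3285 / 1.5641 = 0.2100
c = 18 / 6115000^0.2100 = 18 / 26.63 = 0.676
S₃ = 0.676 × 139600^0.2100 = 0.676 × 12.04 ≈ 8.138

8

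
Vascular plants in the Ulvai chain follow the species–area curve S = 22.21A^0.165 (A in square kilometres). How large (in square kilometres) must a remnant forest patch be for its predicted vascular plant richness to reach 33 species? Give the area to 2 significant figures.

33 = 22.21 × A^0.165  ⇒  A^0.165 = 33/22.21 = 1.486
ln A = ln(1.486) / 0.165 = 0.3960 / 0.165 = 2.3998
A = e^2.3998 ≈ 11.02 square kilometres

11 square kilometres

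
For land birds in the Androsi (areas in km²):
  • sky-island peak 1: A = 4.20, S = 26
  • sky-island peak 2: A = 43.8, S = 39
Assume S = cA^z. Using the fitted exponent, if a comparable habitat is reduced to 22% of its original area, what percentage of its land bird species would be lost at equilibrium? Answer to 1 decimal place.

z = ln(39/26) / ln(43.8/4.2) = 0.4055 / 2.3445 = 0.1729
S_new/S_old = (A_new/A_old)^z = 0.22^0.1729 = exp(0.1729 × -1.5141) = 0.7696
Fraction lost = 1 − 0.7696 = 0.2304

23.0%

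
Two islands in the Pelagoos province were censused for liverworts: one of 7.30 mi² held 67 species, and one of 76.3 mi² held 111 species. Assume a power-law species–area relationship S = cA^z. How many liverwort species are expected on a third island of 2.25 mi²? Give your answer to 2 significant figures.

z = ln(111/67) / ln(76.3/7.3) = 0.5048 / 2.3468 = 0.2151
c = 67 / 7.3^0.2151 = 67 / 1.534 = 43.69
S₃ = 43.69 × 2.25^0.2151 = 43.69 × 1.191 ≈ 52.01

52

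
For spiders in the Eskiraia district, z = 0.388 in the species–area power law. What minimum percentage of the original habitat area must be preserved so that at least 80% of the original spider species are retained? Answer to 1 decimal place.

Need (A_new/A_old)^0.388 = 0.8, so A_new/A_old = 0.8^(1/0.388) = 0.8^2.577
ln(A_new/A_old) = ln 0.8 / 0.388 = -0.2231 / 0.388 = -0.5751
A_new/A_old = e^-0.5751 ≈ 0.5626

56.3%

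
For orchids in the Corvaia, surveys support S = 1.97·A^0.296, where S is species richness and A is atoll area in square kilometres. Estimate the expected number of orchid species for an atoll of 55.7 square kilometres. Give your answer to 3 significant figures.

6.47

S = 1.97 × 55.7^0.296 = 1.97 × 3.287 ≈ 6.475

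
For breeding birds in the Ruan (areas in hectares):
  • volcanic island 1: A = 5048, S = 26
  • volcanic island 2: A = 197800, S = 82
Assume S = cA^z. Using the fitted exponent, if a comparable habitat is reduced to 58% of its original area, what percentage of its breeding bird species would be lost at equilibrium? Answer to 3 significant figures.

z = ln(82/26) / ln(197800/5048) = 1.1486 / 3.6683 = 0.3131
S_new/S_old = (A_new/A_old)^z = 0.58^0.3131 = exp(0.3131 × -0.5447) = 0.8432
Fraction lost = 1 − 0.8432 = 0.1568

15.7%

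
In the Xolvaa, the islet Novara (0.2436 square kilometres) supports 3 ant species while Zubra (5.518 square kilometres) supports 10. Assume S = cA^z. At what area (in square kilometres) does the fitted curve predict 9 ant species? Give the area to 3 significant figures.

4.20 square kilometres

z = ln(10/3) / ln(5.518/0.2436) = 1.2040 / 3.1202 = 0.3859
c = 3 / 0.2436^0.3859 = 3 / 0.5799 = 5.173
A = (9/5.173)^(1/0.3859) ⇒ ln A = ln(1.74)/0.3859 = 1.4350
A = e^1.4350 ≈ 4.199 square kilometres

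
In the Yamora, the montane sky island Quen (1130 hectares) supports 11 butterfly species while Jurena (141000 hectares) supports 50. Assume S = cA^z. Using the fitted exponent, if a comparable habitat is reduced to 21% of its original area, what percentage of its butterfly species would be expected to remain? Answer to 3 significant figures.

z = ln(50/11) / ln(141000/1130) = 1.5141 / 4.8265 = 0.3137
S_new/S_old = (A_new/A_old)^z = 0.21^0.3137 = exp(0.3137 × -1.5606) = 0.6129

61.3%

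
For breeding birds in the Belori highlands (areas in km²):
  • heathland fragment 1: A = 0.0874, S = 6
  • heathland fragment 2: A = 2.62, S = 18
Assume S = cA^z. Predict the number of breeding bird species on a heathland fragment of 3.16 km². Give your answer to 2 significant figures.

z = ln(18/6) / ln(2.62/0.0874) = 1.0986 / 3.4004 = 0.3231
c = 6 / 0.0874^0.3231 = 6 / 0.455 = 13.19
S₃ = 13.19 × 3.16^0.3231 = 13.19 × 1.45 ≈ 19.12

19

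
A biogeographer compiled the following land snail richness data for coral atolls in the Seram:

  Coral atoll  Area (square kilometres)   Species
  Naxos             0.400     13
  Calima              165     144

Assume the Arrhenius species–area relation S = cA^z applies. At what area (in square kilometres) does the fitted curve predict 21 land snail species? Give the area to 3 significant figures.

z = ln(144/13) / ln(165/0.4) = 2.4049 / 6.0222 = 0.3993
c = 13 / 0.4^0.3993 = 13 / 0.6936 = 18.74
A = (21/18.74)^(1/0.3993) ⇒ ln A = ln(1.12)/0.3993 = 0.2847
A = e^0.2847 ≈ 1.329 square kilometres

1.33 square kilometres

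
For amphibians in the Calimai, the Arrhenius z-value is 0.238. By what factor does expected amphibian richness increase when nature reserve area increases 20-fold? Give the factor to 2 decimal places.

S₂/S₁ = (A₂/A₁)^z = 20^0.238
ln(S₂/S₁) = 0.238 × ln 20 = 0.238 × 2.9957 = 0.7130
S₂/S₁ = e^0.7130 ≈ 2.04

2.04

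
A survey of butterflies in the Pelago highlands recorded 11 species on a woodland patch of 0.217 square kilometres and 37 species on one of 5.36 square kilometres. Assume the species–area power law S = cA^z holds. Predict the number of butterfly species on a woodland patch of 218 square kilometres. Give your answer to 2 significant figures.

z = ln(37/11) / ln(5.36/0.217) = 1.2130 / 3.2068 = 0.3783
c = 11 / 0.217^0.3783 = 11 / 0.5611 = 19.61
S₃ = 19.61 × 218^0.3783 = 19.61 × 7.666 ≈ 150.3

150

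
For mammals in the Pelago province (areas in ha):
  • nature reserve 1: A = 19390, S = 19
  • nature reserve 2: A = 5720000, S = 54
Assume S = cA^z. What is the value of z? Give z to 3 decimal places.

Taking logs: ln S = ln c + z ln A, so z = (ln S₂ − ln S₁)/(ln A₂ − ln A₁).
z = ln(54/19) / ln(5720000/19390) = ln(2.842) / ln(295) = 1.0445 / 5.6870 = 0.1837

0.184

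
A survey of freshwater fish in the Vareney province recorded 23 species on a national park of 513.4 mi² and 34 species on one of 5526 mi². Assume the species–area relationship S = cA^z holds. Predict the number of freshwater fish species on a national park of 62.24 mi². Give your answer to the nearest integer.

z = ln(34/23) / ln(5526/513.4) = 0.3909 / 2.3762 = 0.1645
c = 23 / 513.4^0.1645 = 23 / 2.792 = 8.239
S₃ = 8.239 × 62.24^0.1645 = 8.239 × 1.973 ≈ 16.26

16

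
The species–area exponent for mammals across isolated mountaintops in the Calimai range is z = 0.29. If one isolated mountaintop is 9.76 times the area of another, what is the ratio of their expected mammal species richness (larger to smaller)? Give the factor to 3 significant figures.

S₂/S₁ = (A₂/A₁)^z = 9.76^0.29
ln(S₂/S₁) = 0.29 × ln 9.76 = 0.29 × 2.2783 = 0.6607
S₂/S₁ = e^0.6607 ≈ 1.936

1.94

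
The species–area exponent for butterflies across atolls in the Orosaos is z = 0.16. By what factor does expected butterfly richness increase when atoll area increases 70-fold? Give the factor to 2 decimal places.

1.97

S₂/S₁ = (A₂/A₁)^z = 70^0.16
ln(S₂/S₁) = 0.16 × ln 70 = 0.16 × 4.2485 = 0.6798
S₂/S₁ = e^0.6798 ≈ 1.973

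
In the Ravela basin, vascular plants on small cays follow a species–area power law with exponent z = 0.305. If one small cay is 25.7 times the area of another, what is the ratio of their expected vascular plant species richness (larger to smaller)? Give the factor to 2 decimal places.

2.69

S₂/S₁ = (A₂/A₁)^z = 25.7^0.305
ln(S₂/S₁) = 0.305 × ln 25.7 = 0.305 × 3.2465 = 0.9902
S₂/S₁ = e^0.9902 ≈ 2.692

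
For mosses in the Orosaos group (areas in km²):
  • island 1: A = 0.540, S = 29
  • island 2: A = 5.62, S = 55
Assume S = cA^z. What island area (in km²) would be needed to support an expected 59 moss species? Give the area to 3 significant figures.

z = ln(55/29) / ln(5.62/0.54) = 0.6400 / 2.3425 = 0.2732
c = 29 / 0.54^0.2732 = 29 / 0.8451 = 34.32
A = (59/34.32)^(1/0.2732) ⇒ ln A = ln(1.719)/0.2732 = 1.9833
A = e^1.9833 ≈ 7.267 km²

7.27 km²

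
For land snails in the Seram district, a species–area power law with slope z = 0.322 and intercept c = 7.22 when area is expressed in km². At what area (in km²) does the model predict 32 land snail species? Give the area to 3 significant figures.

32 = 7.22 × A^0.322  ⇒  A^0.322 = 32/7.22 = 4.432
ln A = ln(4.432) / 0.322 = 1.4889 / 0.322 = 4.6239
A = e^4.6239 ≈ 101.9 km²

102 km²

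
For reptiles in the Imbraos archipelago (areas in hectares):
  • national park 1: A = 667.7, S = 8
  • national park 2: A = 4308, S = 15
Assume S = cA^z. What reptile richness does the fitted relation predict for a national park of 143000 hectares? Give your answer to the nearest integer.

z = ln(15/8) / ln(4308/667.7) = 0.6286 / 1.8644 = 0.3372
c = 8 / 667.7^0.3372 = 8 / 8.961 = 0.8928
S₃ = 0.8928 × 143000^0.3372 = 0.8928 × 54.73 ≈ 48.86

49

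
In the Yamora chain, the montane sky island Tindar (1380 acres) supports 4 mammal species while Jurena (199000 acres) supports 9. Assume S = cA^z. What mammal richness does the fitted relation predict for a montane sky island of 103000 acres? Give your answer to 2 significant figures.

8.1

z = ln(9/4) / ln(199000/1380) = 0.8109 / 4.9712 = 0.1631
c = 4 / 1380^0.1631 = 4 / 3.252 = 1.23
S₃ = 1.23 × 103000^0.1631 = 1.23 × 6.572 ≈ 8.083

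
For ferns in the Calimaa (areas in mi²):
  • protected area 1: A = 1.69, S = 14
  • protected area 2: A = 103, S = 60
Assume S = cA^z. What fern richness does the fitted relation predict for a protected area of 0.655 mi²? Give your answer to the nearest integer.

z = ln(60/14) / ln(103/1.69) = 1.4553 / 4.1100 = 0.3541
c = 14 / 1.69^0.3541 = 14 / 1.204 = 11.63
S₃ = 11.63 × 0.655^0.3541 = 11.63 × 0.8609 ≈ 10.01

10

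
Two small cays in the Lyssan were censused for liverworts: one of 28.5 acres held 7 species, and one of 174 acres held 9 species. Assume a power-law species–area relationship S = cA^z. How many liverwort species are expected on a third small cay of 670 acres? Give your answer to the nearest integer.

11

z = ln(9/7) / ln(174/28.5) = 0.2513 / 1.8092 = 0.1389
c = 7 / 28.5^0.1389 = 7 / 1.593 = 4.395
S₃ = 4.395 × 670^0.1389 = 4.395 × 2.469 ≈ 10.85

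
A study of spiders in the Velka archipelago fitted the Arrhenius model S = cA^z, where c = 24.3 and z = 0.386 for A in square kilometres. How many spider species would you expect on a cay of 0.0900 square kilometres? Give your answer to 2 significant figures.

9.6

S = 24.3 × 0.09^0.386
ln S = ln 24.3 + 0.386 × ln 0.09 = 3.1905 + 0.386 × -2.4079 = 2.2610
S = e^2.2610 ≈ 9.593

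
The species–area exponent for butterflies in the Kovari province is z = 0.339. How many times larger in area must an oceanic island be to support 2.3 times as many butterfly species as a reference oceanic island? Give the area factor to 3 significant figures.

(A₂/A₁)^0.339 = 2.3, so A₂/A₁ = 2.3^(1/0.339) = 2.3^2.95
ln(A₂/A₁) = ln 2.3 / 0.339 = 0.8329 / 0.339 = 2.4570
A₂/A₁ = e^2.4570 ≈ 11.67

11.7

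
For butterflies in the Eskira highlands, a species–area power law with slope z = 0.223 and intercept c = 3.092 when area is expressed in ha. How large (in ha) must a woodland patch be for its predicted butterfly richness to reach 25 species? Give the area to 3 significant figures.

11800 ha

25 = 3.092 × A^0.223  ⇒  A^0.223 = 25/3.092 = 8.085
ln A = ln(8.085) / 0.223 = 2.0901 / 0.223 = 9.3725
A = e^9.3725 ≈ 11760 ha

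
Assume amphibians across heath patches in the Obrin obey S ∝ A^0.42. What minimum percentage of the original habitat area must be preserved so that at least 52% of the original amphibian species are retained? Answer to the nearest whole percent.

Need (A_new/A_old)^0.42 = 0.52, so A_new/A_old = 0.52^(1/0.42) = 0.52^2.381
ln(A_new/A_old) = ln 0.52 / 0.42 = -0.6539 / 0.42 = -1.5570
A_new/A_old = e^-1.5570 ≈ 0.2108

21%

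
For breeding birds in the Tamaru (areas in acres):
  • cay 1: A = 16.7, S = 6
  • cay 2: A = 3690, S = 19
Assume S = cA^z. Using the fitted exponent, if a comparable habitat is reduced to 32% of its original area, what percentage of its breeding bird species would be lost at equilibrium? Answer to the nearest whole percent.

22%

z = ln(19/6) / ln(3690/16.7) = 1.1527 / 5.3980 = 0.2135
S_new/S_old = (A_new/A_old)^z = 0.32^0.2135 = exp(0.2135 × -1.1394) = 0.784
Fraction lost = 1 − 0.784 = 0.216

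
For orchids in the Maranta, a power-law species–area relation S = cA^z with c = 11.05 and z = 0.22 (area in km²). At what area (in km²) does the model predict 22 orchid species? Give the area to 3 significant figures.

22 = 11.05 × A^0.22  ⇒  A^0.22 = 22/11.05 = 1.991
ln A = ln(1.991) / 0.22 = 0.6886 / 0.22 = 3.1301
A = e^3.1301 ≈ 22.88 km²

22.9 km²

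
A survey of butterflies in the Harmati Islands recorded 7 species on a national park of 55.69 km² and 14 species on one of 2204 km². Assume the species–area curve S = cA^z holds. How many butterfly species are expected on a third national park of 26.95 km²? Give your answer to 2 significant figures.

z = ln(14/7) / ln(2204/55.69) = 0.6931 / 3.6782 = 0.1884
c = 7 / 55.69^0.1884 = 7 / 2.133 = 3.282
S₃ = 3.282 × 26.95^0.1884 = 3.282 × 1.86 ≈ 6.105

6.1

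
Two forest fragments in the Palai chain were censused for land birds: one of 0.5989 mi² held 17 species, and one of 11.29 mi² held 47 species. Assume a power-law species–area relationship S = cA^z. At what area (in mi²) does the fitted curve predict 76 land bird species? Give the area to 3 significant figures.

z = ln(47/17) / ln(11.29/0.5989) = 1.0169 / 2.9366 = 0.3463
c = 17 / 0.5989^0.3463 = 17 / 0.8373 = 20.3
A = (76/20.3)^(1/0.3463) ⇒ ln A = ln(3.743)/0.3463 = 3.8117
A = e^3.8117 ≈ 45.23 mi²

45.2 mi²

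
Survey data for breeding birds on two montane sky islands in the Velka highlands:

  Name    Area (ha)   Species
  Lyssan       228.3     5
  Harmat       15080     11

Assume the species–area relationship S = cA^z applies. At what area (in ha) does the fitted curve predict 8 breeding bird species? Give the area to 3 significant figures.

2780 ha

z = ln(11/5) / ln(15080/228.3) = 0.7885 / 4.1905 = 0.1882
c = 5 / 228.3^0.1882 = 5 / 2.778 = 1.8
A = (8/1.8)^(1/0.1882) ⇒ ln A = ln(4.445)/0.1882 = 7.9286
A = e^7.9286 ≈ 2776 ha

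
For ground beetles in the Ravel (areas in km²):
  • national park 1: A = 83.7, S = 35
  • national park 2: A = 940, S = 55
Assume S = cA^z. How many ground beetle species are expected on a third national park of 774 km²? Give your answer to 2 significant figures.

z = ln(55/35) / ln(940/83.7) = 0.4520 / 2.4186 = 0.1869
c = 35 / 83.7^0.1869 = 35 / 2.287 = 15.3
S₃ = 15.3 × 774^0.1869 = 15.3 × 3.466 ≈ 53.04

53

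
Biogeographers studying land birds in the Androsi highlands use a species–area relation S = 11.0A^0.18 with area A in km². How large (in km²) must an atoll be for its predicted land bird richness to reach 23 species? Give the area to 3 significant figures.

23 = 11 × A^0.18  ⇒  A^0.18 = 23/11 = 2.091
ln A = ln(2.091) / 0.18 = 0.7376 / 0.18 = 4.0978
A = e^4.0978 ≈ 60.21 km²

60.2 km²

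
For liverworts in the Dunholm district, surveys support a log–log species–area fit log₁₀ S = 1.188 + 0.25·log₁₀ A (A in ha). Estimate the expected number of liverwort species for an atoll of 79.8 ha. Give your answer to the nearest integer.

46

S = 15.42 × 79.8^0.25
ln S = ln 15.42 + 0.25 × ln 79.8 = 2.7355 + 0.25 × 4.3795 = 3.8304
S = e^3.8304 ≈ 46.08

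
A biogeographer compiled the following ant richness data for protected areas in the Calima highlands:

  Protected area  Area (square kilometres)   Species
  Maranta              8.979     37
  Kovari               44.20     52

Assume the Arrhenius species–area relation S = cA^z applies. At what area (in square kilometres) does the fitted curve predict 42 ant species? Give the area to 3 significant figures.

16.3 square kilometres

z = ln(52/37) / ln(44.2/8.979) = 0.3403 / 1.5938 = 0.2135
c = 37 / 8.979^0.2135 = 37 / 1.598 = 23.16
A = (42/23.16)^(1/0.2135) ⇒ ln A = ln(1.814)/0.2135 = 2.7885
A = e^2.7885 ≈ 16.26 square kilometres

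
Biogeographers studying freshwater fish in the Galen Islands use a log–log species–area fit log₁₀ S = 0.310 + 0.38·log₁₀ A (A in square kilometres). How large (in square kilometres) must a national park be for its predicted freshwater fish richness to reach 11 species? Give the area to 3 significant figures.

84.1 square kilometres

11 = 2.042 × A^0.38  ⇒  A^0.38 = 11/2.042 = 5.388
ln A = ln(5.388) / 0.38 = 1.6841 / 0.38 = 4.4318
A = e^4.4318 ≈ 84.08 square kilometres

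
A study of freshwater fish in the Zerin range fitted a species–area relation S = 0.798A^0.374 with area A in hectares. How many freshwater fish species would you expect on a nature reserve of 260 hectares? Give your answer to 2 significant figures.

6.4

S = 0.798 × 260^0.374
ln S = ln 0.798 + 0.374 × ln 260 = -0.2256 + 0.374 × 5.5607 = 1.8540
S = e^1.8540 ≈ 6.386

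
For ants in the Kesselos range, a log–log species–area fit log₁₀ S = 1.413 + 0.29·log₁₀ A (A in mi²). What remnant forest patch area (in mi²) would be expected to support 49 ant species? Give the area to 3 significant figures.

9.03 mi²

49 = 25.88 × A^0.29  ⇒  A^0.29 = 49/25.88 = 1.893
ln A = ln(1.893) / 0.29 = 0.6383 / 0.29 = 2.2009
A = e^2.2009 ≈ 9.033 mi²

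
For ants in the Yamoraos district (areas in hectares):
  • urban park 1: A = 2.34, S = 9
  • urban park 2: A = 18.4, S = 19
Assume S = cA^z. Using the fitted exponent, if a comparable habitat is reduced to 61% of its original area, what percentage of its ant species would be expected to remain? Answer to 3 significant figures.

z = ln(19/9) / ln(18.4/2.34) = 0.7472 / 2.0622 = 0.3623
S_new/S_old = (A_new/A_old)^z = 0.61^0.3623 = exp(0.3623 × -0.4943) = 0.836

83.6%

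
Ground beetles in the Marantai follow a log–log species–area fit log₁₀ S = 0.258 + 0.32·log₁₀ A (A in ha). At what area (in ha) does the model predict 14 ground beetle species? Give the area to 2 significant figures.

14 = 1.811 × A^0.32  ⇒  A^0.32 = 14/1.811 = 7.729
ln A = ln(7.729) / 0.32 = 2.0450 / 0.32 = 6.3906
A = e^6.3906 ≈ 596.2 ha

600 ha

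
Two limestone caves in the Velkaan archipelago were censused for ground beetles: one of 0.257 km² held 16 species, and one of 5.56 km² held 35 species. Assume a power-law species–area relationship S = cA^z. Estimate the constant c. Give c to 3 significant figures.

z = ln(S₂/S₁) / ln(A₂/A₁) = ln(35/16) / ln(5.56/0.257) = 0.7828 / 3.0743 = 0.2546
c = S₁ / A₁^z = 16 / 0.257^0.2546 = 16 / 0.7076 = 22.61

22.6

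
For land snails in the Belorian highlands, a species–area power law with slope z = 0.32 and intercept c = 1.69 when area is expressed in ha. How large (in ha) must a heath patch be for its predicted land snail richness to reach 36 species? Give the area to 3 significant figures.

14200 ha

36 = 1.69 × A^0.32  ⇒  A^0.32 = 36/1.69 = 21.3
ln A = ln(21.3) / 0.32 = 3.0588 / 0.32 = 9.5587
A = e^9.5587 ≈ 14168 ha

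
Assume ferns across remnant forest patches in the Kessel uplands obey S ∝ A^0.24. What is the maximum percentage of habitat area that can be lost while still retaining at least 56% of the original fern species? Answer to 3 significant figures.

Need (A_new/A_old)^0.24 = 0.56, so A_new/A_old = 0.56^(1/0.24) = 0.56^4.167
ln(A_new/A_old) = ln 0.56 / 0.24 = -0.5798 / 0.24 = -2.4159
A_new/A_old = e^-2.4159 ≈ 0.08929
Fraction that can be lost = 1 − 0.08929 = 0.9107

91.1%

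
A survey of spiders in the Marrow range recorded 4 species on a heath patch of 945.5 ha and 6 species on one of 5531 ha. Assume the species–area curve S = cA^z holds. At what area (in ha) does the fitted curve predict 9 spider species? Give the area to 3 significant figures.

32400 ha

z = ln(6/4) / ln(5531/945.5) = 0.4055 / 1.7664 = 0.2295
c = 4 / 945.5^0.2295 = 4 / 4.82 = 0.8299
A = (9/0.8299)^(1/0.2295) ⇒ ln A = ln(10.84)/0.2295 = 10.3845
A = e^10.3845 ≈ 32355 ha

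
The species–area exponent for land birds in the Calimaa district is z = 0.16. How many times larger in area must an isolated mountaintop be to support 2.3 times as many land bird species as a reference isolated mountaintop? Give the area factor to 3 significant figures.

182

(A₂/A₁)^0.16 = 2.3, so A₂/A₁ = 2.3^(1/0.16) = 2.3^6.25
ln(A₂/A₁) = ln 2.3 / 0.16 = 0.8329 / 0.16 = 5.2057
A₂/A₁ = e^5.2057 ≈ 182.3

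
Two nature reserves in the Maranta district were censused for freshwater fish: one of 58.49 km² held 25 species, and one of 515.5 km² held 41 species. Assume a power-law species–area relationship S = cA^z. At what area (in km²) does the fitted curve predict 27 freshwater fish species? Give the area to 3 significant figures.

z = ln(41/25) / ln(515.5/58.49) = 0.4947 / 2.1763 = 0.2273
c = 25 / 58.49^0.2273 = 25 / 2.522 = 9.914
A = (27/9.914)^(1/0.2273) ⇒ ln A = ln(2.723)/0.2273 = 4.4074
A = e^4.4074 ≈ 82.06 km²

82.1 km²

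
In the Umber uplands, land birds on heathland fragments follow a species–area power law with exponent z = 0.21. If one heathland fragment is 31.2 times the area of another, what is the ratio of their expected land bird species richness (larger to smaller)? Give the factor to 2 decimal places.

2.06

S₂/S₁ = (A₂/A₁)^z = 31.2^0.21
ln(S₂/S₁) = 0.21 × ln 31.2 = 0.21 × 3.4404 = 0.7225
S₂/S₁ = e^0.7225 ≈ 2.06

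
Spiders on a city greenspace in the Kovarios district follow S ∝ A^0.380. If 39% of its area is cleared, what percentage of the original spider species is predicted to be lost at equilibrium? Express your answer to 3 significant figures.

S_new/S_old = (A_new/A_old)^z = 0.61^0.38
= exp(0.38 × ln 0.61) = exp(0.38 × -0.4943) = exp(-0.1878) ≈ 0.8288
Fraction lost = 1 − 0.8288 = 0.1712

17.1%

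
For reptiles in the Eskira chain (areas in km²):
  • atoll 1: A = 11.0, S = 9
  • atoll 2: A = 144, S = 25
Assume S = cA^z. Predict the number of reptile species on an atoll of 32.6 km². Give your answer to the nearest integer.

14

z = ln(25/9) / ln(144/11) = 1.0217 / 2.5719 = 0.3972
c = 9 / 11^0.3972 = 9 / 2.592 = 3.472
S₃ = 3.472 × 32.6^0.3972 = 3.472 × 3.991 ≈ 13.86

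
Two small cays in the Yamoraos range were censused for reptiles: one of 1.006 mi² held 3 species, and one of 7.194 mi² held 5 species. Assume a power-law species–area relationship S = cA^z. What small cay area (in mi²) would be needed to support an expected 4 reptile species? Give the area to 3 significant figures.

z = ln(5/3) / ln(7.194/1.006) = 0.5108 / 1.9673 = 0.2597
c = 3 / 1.006^0.2597 = 3 / 1.002 = 2.995
A = (4/2.995)^(1/0.2597) ⇒ ln A = ln(1.335)/0.2597 = 1.1139
A = e^1.1139 ≈ 3.046 mi²

3.05 mi²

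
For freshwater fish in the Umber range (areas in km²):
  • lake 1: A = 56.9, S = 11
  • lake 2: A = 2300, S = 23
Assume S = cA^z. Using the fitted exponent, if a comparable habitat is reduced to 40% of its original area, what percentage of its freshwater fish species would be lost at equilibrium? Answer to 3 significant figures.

16.7%

z = ln(23/11) / ln(2300/56.9) = 0.7376 / 3.6994 = 0.1994
S_new/S_old = (A_new/A_old)^z = 0.4^0.1994 = exp(0.1994 × -0.9163) = 0.833
Fraction lost = 1 − 0.833 = 0.167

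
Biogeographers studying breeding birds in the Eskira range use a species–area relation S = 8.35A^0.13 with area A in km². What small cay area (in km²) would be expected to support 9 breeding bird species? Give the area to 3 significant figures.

9 = 8.35 × A^0.13  ⇒  A^0.13 = 9/8.35 = 1.078
ln A = ln(1.078) / 0.13 = 0.0750 / 0.13 = 0.5766
A = e^0.5766 ≈ 1.78 km²

1.78 km²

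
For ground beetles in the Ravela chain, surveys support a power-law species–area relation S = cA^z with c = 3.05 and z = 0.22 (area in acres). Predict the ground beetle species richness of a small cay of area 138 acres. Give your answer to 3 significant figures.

9.02

S = 3.05 × 138^0.22
ln S = ln 3.05 + 0.22 × ln 138 = 1.1151 + 0.22 × 4.9273 = 2.1991
S = e^2.1991 ≈ 9.017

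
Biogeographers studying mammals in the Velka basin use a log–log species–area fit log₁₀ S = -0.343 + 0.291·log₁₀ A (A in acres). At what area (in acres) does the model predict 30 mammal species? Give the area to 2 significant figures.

1800000 acres

30 = 0.4539 × A^0.291  ⇒  A^0.291 = 30/0.4539 = 66.09
ln A = ln(66.09) / 0.291 = 4.1910 / 0.291 = 14.4020
A = e^14.4020 ≈ 1797679 acres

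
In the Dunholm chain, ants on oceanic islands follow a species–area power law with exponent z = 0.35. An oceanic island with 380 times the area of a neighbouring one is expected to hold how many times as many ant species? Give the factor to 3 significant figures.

8.00

S₂/S₁ = (A₂/A₁)^z = 380^0.35
ln(S₂/S₁) = 0.35 × ln 380 = 0.35 × 5.9402 = 2.0791
S₂/S₁ = e^2.0791 ≈ 7.997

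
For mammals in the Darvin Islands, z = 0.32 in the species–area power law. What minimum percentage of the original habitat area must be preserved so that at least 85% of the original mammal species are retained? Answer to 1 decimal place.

Need (A_new/A_old)^0.32 = 0.85, so A_new/A_old = 0.85^(1/0.32) = 0.85^3.125
ln(A_new/A_old) = ln 0.85 / 0.32 = -0.1625 / 0.32 = -0.5079
A_new/A_old = e^-0.5079 ≈ 0.6018

60.2%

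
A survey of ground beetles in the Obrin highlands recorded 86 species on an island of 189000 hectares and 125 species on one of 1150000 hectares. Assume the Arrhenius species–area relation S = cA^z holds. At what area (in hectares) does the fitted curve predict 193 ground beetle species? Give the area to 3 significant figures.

9370000 hectares

z = ln(125/86) / ln(1150000/189000) = 0.3740 / 1.8058 = 0.2071
c = 86 / 189000^0.2071 = 86 / 12.38 = 6.947
A = (193/6.947)^(1/0.2071) ⇒ ln A = ln(27.78)/0.2071 = 16.0527
A = e^16.0527 ≈ 9367383 hectares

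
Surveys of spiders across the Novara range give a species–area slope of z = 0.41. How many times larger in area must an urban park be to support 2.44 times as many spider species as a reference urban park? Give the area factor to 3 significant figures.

8.81

(A₂/A₁)^0.41 = 2.44, so A₂/A₁ = 2.44^(1/0.41) = 2.44^2.439
ln(A₂/A₁) = ln 2.44 / 0.41 = 0.8920 / 0.41 = 2.1756
A₂/A₁ = e^2.1756 ≈ 8.808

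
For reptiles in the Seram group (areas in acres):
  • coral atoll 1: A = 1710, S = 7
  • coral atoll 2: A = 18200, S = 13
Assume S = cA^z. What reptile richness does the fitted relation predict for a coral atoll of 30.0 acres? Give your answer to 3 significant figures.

2.43

z = ln(13/7) / ln(18200/1710) = 0.6190 / 2.3649 = 0.2618
c = 7 / 1710^0.2618 = 7 / 7.019 = 0.9973
S₃ = 0.9973 × 30^0.2618 = 0.9973 × 2.436 ≈ 2.429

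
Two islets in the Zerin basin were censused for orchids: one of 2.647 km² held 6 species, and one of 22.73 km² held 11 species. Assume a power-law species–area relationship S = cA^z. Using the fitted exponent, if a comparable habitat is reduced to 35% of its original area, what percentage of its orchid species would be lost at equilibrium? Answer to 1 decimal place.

z = ln(11/6) / ln(22.73/2.647) = 0.6061 / 2.1503 = 0.2819
S_new/S_old = (A_new/A_old)^z = 0.35^0.2819 = exp(0.2819 × -1.0498) = 0.7438
Fraction lost = 1 − 0.7438 = 0.2562

25.6%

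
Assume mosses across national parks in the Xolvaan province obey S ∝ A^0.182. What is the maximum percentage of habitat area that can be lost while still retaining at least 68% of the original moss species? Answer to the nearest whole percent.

Need (A_new/A_old)^0.182 = 0.68, so A_new/A_old = 0.68^(1/0.182) = 0.68^5.495
ln(A_new/A_old) = ln 0.68 / 0.182 = -0.3857 / 0.182 = -2.1190
A_new/A_old = e^-2.1190 ≈ 0.1201
Fraction that can be lost = 1 − 0.1201 = 0.8799

88%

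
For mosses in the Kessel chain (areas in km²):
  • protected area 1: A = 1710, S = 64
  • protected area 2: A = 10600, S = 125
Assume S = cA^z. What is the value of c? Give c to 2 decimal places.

z = ln(S₂/S₁) / ln(A₂/A₁) = ln(125/64) / ln(10600/1710) = 0.6694 / 1.8244 = 0.3669
c = S₁ / A₁^z = 64 / 1710^0.3669 = 64 / 15.36 = 4.167

4.17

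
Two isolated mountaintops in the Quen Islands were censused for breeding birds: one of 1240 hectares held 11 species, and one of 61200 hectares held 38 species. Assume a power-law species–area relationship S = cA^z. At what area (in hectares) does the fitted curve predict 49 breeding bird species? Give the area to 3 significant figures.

136000 hectares

z = ln(38/11) / ln(61200/1240) = 1.2397 / 3.8990 = 0.3179
c = 11 / 1240^0.3179 = 11 / 9.628 = 1.142
A = (49/1.142)^(1/0.3179) ⇒ ln A = ln(42.89)/0.3179 = 11.8215
A = e^11.8215 ≈ 136150 hectares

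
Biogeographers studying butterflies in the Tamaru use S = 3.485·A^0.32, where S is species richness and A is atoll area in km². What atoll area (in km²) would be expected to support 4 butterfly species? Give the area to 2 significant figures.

1.5 km²

4 = 3.485 × A^0.32  ⇒  A^0.32 = 4/3.485 = 1.148
ln A = ln(1.148) / 0.32 = 0.1378 / 0.32 = 0.4307
A = e^0.4307 ≈ 1.538 km²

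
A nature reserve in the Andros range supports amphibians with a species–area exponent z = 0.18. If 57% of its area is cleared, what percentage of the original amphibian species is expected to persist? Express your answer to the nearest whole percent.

86%

S_new/S_old = (A_new/A_old)^z = 0.43^0.18
= exp(0.18 × ln 0.43) = exp(0.18 × -0.8440) = exp(-0.1519) ≈ 0.8591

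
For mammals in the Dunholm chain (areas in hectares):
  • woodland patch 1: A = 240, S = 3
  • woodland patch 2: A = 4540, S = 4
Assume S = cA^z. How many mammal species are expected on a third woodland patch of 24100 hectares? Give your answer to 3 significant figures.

z = ln(4/3) / ln(4540/240) = 0.2877 / 2.9400 = 0.0978
c = 3 / 240^0.0978 = 3 / 1.71 = 1.755
S₃ = 1.755 × 24100^0.0978 = 1.755 × 2.684 ≈ 4.71

4.71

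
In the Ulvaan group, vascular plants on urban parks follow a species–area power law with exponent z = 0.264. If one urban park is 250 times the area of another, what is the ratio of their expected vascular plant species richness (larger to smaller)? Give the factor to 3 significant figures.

S₂/S₁ = (A₂/A₁)^z = 250^0.264
ln(S₂/S₁) = 0.264 × ln 250 = 0.264 × 5.5215 = 1.4577
S₂/S₁ = e^1.4577 ≈ 4.296

4.30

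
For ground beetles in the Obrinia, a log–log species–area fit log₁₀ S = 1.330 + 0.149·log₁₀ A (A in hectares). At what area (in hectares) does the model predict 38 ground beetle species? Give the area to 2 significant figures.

38 = 21.38 × A^0.149  ⇒  A^0.149 = 38/21.38 = 1.777
ln A = ln(1.777) / 0.149 = 0.5751 / 0.149 = 3.8601
A = e^3.8601 ≈ 47.47 hectares

47 hectares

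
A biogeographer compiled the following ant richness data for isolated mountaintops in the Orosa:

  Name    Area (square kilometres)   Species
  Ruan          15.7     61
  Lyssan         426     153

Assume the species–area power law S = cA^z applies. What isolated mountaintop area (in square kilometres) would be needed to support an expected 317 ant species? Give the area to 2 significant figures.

z = ln(153/61) / ln(426/15.7) = 0.9196 / 3.3008 = 0.2786
c = 61 / 15.7^0.2786 = 61 / 2.154 = 28.32
A = (317/28.32)^(1/0.2786) ⇒ ln A = ln(11.19)/0.2786 = 8.6693
A = e^8.6693 ≈ 5821 square kilometres

5800 square kilometres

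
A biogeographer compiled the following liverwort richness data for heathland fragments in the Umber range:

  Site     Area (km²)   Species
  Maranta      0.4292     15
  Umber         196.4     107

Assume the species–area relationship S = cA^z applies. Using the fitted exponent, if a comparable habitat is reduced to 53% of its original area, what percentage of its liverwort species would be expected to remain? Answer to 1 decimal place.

81.6%

z = ln(107/15) / ln(196.4/0.4292) = 1.9648 / 6.1260 = 0.3207
S_new/S_old = (A_new/A_old)^z = 0.53^0.3207 = exp(0.3207 × -0.6349) = 0.8158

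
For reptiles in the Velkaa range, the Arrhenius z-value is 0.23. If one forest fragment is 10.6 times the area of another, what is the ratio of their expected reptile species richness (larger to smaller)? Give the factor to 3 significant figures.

S₂/S₁ = (A₂/A₁)^z = 10.6^0.23
ln(S₂/S₁) = 0.23 × ln 10.6 = 0.23 × 2.3609 = 0.5430
S₂/S₁ = e^0.5430 ≈ 1.721

1.72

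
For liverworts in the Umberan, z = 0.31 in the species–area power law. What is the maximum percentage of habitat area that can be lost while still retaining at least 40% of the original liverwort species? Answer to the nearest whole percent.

95%

Need (A_new/A_old)^0.31 = 0.4, so A_new/A_old = 0.4^(1/0.31) = 0.4^3.226
ln(A_new/A_old) = ln 0.4 / 0.31 = -0.9163 / 0.31 = -2.9558
A_new/A_old = e^-2.9558 ≈ 0.05204
Fraction that can be lost = 1 − 0.05204 = 0.948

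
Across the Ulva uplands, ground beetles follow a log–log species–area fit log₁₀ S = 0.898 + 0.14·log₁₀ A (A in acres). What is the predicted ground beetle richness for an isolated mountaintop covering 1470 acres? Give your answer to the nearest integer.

S = 7.907 × 1470^0.14
ln S = ln 7.907 + 0.14 × ln 1470 = 2.0677 + 0.14 × 7.2930 = 3.0887
S = e^3.0887 ≈ 21.95

22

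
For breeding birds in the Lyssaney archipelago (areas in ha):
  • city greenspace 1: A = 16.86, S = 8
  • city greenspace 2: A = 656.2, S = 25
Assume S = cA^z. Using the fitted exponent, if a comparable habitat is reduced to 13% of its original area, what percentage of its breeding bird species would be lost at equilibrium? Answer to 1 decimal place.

z = ln(25/8) / ln(656.2/16.86) = 1.1394 / 3.6615 = 0.3112
S_new/S_old = (A_new/A_old)^z = 0.13^0.3112 = exp(0.3112 × -2.0402) = 0.53
Fraction lost = 1 − 0.53 = 0.47

47.0%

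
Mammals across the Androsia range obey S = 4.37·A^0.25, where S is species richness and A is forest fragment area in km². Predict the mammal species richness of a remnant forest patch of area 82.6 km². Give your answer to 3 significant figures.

13.2

S = 4.37 × 82.6^0.25
ln S = ln 4.37 + 0.25 × ln 82.6 = 1.4748 + 0.25 × 4.4140 = 2.5783
S = e^2.5783 ≈ 13.17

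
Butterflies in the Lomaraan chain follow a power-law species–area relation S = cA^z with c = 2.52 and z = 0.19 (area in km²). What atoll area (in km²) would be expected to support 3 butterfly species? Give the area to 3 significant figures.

3 = 2.52 × A^0.19  ⇒  A^0.19 = 3/2.52 = 1.19
ln A = ln(1.19) / 0.19 = 0.1744 / 0.19 = 0.9176
A = e^0.9176 ≈ 2.503 km²

2.50 km²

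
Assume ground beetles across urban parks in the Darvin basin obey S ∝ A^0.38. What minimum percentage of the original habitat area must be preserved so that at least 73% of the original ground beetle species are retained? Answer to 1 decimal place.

Need (A_new/A_old)^0.38 = 0.73, so A_new/A_old = 0.73^(1/0.38) = 0.73^2.632
ln(A_new/A_old) = ln 0.73 / 0.38 = -0.3147 / 0.38 = -0.8282
A_new/A_old = e^-0.8282 ≈ 0.4368

43.7%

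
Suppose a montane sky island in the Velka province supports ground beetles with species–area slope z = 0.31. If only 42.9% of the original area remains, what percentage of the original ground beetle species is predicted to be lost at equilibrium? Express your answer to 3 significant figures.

23.1%

S_new/S_old = (A_new/A_old)^z = 0.429^0.31
= exp(0.31 × ln 0.429) = exp(0.31 × -0.8463) = exp(-0.2624) ≈ 0.7692
Fraction lost = 1 − 0.7692 = 0.2308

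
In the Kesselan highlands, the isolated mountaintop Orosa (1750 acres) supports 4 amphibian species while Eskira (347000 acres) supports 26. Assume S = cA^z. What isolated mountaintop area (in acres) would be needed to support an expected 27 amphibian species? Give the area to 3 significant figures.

z = ln(26/4) / ln(347000/1750) = 1.8718 / 5.2897 = 0.3539
c = 4 / 1750^0.3539 = 4 / 14.05 = 0.2848
A = (27/0.2848)^(1/0.3539) ⇒ ln A = ln(94.81)/0.3539 = 12.8637
A = e^12.8637 ≈ 386055 acres

386000 acres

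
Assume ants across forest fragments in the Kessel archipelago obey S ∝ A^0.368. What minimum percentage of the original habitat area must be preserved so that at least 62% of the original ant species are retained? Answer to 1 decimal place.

27.3%

Need (A_new/A_old)^0.368 = 0.62, so A_new/A_old = 0.62^(1/0.368) = 0.62^2.717
ln(A_new/A_old) = ln 0.62 / 0.368 = -0.4780 / 0.368 = -1.2990
A_new/A_old = e^-1.2990 ≈ 0.2728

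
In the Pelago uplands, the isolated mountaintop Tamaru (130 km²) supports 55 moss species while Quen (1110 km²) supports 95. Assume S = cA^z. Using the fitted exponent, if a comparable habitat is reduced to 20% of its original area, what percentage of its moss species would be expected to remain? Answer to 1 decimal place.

66.4%

z = ln(95/55) / ln(1110/130) = 0.5465 / 2.1446 = 0.2548
S_new/S_old = (A_new/A_old)^z = 0.2^0.2548 = exp(0.2548 × -1.6094) = 0.6635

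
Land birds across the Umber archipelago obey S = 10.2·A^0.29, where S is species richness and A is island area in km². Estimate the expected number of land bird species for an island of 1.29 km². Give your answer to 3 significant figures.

S = 10.2 × 1.29^0.29
ln S = ln 10.2 + 0.29 × ln 1.29 = 2.3224 + 0.29 × 0.2546 = 2.3962
S = e^2.3962 ≈ 10.98

11.0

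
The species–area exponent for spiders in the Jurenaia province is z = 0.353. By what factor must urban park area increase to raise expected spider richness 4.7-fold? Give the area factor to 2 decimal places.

(A₂/A₁)^0.353 = 4.7, so A₂/A₁ = 4.7^(1/0.353) = 4.7^2.833
ln(A₂/A₁) = ln 4.7 / 0.353 = 1.5476 / 0.353 = 4.3840
A₂/A₁ = e^4.3840 ≈ 80.16

80.16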